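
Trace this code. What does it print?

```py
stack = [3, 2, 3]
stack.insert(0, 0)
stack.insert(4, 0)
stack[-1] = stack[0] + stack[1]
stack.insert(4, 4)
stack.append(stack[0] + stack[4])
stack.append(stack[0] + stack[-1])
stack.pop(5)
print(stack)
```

insert 0 at 0 → [0, 3, 2, 3]
insert 0 at 4 → [0, 3, 2, 3, 0]
stack[-1] = stack[0]+stack[1] = 0+3 = 3 → [0, 3, 2, 3, 3]
insert 4 at 4 → [0, 3, 2, 3, 4, 3]
append stack[0]+stack[4] = 0+4 = 4 → [0, 3, 2, 3, 4, 3, 4]
append stack[0]+stack[-1] = 0+4 = 4 → [0, 3, 2, 3, 4, 3, 4, 4]
pop(5) removes 3 → [0, 3, 2, 3, 4, 4, 4]

[0, 3, 2, 3, 4, 4, 4]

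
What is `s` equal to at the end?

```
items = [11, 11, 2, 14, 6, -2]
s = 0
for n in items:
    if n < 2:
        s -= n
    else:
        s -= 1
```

-3

n=11: not <2, s = 0-1 = -1
n=11: not <2, s = (-1)-1 = -2
n=2: not <2, s = (-2)-1 = -3
n=14: not <2, s = (-3)-1 = -4
n=6: not <2, s = (-4)-1 = -5
n=-2: <2, s = (-5)-(-2) = -3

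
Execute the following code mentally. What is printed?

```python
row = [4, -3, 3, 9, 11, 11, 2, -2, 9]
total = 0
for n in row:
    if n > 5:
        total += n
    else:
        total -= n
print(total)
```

36

n=4: not >5, total = 0-4 = -4
n=-3: not >5, total = (-4)-(-3) = -1
n=3: not >5, total = (-1)-3 = -4
n=9: >5, total = (-4)+9 = 5
n=11: >5, total = 5+11 = 16
n=11: >5, total = 16+11 = 27
n=2: not >5, total = 27-2 = 25
n=-2: not >5, total = 25-(-2) = 27
n=9: >5, total = 27+9 = 36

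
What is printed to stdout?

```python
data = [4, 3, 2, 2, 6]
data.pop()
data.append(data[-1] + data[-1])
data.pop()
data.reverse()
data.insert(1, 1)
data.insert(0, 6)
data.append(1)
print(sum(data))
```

pop() removes 6 → [4, 3, 2, 2]
append data[-1]+data[-1] = 2+2 = 4 → [4, 3, 2, 2, 4]
pop() removes 4 → [4, 3, 2, 2]
reverse → [2, 2, 3, 4]
insert 1 at 1 → [2, 1, 2, 3, 4]
insert 6 at 0 → [6, 2, 1, 2, 3, 4]
append 1 → [6, 2, 1, 2, 3, 4, 1]
sum = 19

19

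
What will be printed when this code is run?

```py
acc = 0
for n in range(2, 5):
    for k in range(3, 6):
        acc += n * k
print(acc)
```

108

n=2,k=3: acc = 0+6 = 6
n=2,k=4: acc = 6+8 = 14
n=2,k=5: acc = 14+10 = 24
n=3,k=3: acc = 24+9 = 33
n=3,k=4: acc = 33+12 = 45
n=3,k=5: acc = 45+15 = 60
n=4,k=3: acc = 60+12 = 72
n=4,k=4: acc = 72+16 = 88
n=4,k=5: acc = 88+20 = 108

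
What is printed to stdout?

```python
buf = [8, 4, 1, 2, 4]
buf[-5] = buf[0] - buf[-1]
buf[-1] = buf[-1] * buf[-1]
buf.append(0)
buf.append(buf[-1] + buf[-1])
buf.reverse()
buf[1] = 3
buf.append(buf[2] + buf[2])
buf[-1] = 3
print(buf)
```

buf[-5] = buf[0]-buf[-1] = 8-4 = 4 → [4, 4, 1, 2, 4]
buf[-1] = buf[-1]*buf[-1] = 4*4 = 16 → [4, 4, 1, 2, 16]
append 0 → [4, 4, 1, 2, 16, 0]
append buf[-1]+buf[-1] = 0+0 = 0 → [4, 4, 1, 2, 16, 0, 0]
reverse → [0, 0, 16, 2, 1, 4, 4]
buf[1] = 3 → [0, 3, 16, 2, 1, 4, 4]
append buf[2]+buf[2] = 16+16 = 32 → [0, 3, 16, 2, 1, 4, 4, 32]
buf[-1] = 3 → [0, 3, 16, 2, 1, 4, 4, 3]

[0, 3, 16, 2, 1, 4, 4, 3]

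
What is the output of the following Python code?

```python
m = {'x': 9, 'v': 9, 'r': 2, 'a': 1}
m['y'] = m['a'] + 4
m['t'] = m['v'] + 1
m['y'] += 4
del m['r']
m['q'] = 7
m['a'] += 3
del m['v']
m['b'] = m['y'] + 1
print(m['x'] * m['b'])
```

90

m['y'] = m['a']+4 = 5 → {'x': 9, 'v': 9, 'r': 2, 'a': 1, 'y': 5}
m['t'] = m['v']+1 = 10 → {'x': 9, 'v': 9, 'r': 2, 'a': 1, 'y': 5, 't': 10}
m['y'] = 5+4 = 9 → {'x': 9, 'v': 9, 'r': 2, 'a': 1, 'y': 9, 't': 10}
del 'r' → {'x': 9, 'v': 9, 'a': 1, 'y': 9, 't': 10}
m['q'] = 7 → {'x': 9, 'v': 9, 'a': 1, 'y': 9, 't': 10, 'q': 7}
m['a'] = 1+3 = 4 → {'x': 9, 'v': 9, 'a': 4, 'y': 9, 't': 10, 'q': 7}
del 'v' → {'x': 9, 'a': 4, 'y': 9, 't': 10, 'q': 7}
m['b'] = m['y']+1 = 10 → {'x': 9, 'a': 4, 'y': 9, 't': 10, 'q': 7, 'b': 10}
m['x']*m['b'] = 9*10 = 90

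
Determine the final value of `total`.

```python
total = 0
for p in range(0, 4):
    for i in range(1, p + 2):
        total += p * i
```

p=0,i=1: total = 0+0 = 0
p=1,i=1: total = 0+1 = 1
p=1,i=2: total = 1+2 = 3
p=2,i=1: total = 3+2 = 5
p=2,i=2: total = 5+4 = 9
p=2,i=3: total = 9+6 = 15
p=3,i=1: total = 15+3 = 18
p=3,i=2: total = 18+6 = 24
p=3,i=3: total = 24+9 = 33
p=3,i=4: total = 33+12 = 45

45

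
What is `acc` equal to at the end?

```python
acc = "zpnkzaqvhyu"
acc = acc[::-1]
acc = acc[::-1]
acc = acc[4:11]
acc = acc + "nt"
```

'zaqvhyunt'

reverse → 'uyhvqazknpz'
reverse → 'zpnkzaqvhyu'
slice [4:11] → 'zaqvhyu'
+ 'nt' → 'zaqvhyunt'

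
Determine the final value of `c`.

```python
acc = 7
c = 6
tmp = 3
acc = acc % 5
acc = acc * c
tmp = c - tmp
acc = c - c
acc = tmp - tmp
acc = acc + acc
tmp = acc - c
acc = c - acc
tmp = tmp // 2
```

6

acc = 7%5 = 2
acc = 2*6 = 12
tmp = 6-3 = 3
acc = 6-6 = 0
acc = 3-3 = 0
acc = 0+0 = 0
tmp = 0-6 = -6
acc = 6-0 = 6
tmp = (-6)//2 = -3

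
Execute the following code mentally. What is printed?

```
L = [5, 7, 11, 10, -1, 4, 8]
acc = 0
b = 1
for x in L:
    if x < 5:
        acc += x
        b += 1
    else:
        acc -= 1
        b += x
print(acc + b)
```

42

x=5: not <5, acc = 0-1 = -1; b=6
x=7: not <5, acc = (-1)-1 = -2; b=13
x=11: not <5, acc = (-2)-1 = -3; b=24
x=10: not <5, acc = (-3)-1 = -4; b=34
x=-1: <5, acc = (-4)+(-1) = -5; b=35
x=4: <5, acc = (-5)+4 = -1; b=36
x=8: not <5, acc = (-1)-1 = -2; b=44
acc+b = (-2)+44 = 42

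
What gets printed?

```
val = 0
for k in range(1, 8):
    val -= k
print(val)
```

-28

k=1: val = 0-1 = -1
k=2: val = (-1)-2 = -3
k=3: val = (-3)-3 = -6
k=4: val = (-6)-4 = -10
k=5: val = (-10)-5 = -15
k=6: val = (-15)-6 = -21
k=7: val = (-21)-7 = -28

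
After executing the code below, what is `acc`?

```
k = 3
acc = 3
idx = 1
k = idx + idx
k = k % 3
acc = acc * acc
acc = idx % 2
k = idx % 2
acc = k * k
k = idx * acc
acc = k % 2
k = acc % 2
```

1

k = 1+1 = 2
k = 2%3 = 2
acc = 3*3 = 9
acc = 1%2 = 1
k = 1%2 = 1
acc = 1*1 = 1
k = 1*1 = 1
acc = 1%2 = 1
k = 1%2 = 1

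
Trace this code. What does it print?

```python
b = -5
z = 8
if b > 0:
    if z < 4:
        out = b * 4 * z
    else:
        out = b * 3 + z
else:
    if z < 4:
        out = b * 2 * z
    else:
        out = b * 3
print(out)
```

-15

b=-5, z=8
b > 0 is False; z < 4 is False
→ out = b * 3 = -15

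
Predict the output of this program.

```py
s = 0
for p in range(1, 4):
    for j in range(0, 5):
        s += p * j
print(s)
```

60

p=1,j=0: s = 0+0 = 0
p=1,j=1: s = 0+1 = 1
p=1,j=2: s = 1+2 = 3
p=1,j=3: s = 3+3 = 6
p=1,j=4: s = 6+4 = 10
p=2,j=0: s = 10+0 = 10
p=2,j=1: s = 10+2 = 12
p=2,j=2: s = 12+4 = 16
p=2,j=3: s = 16+6 = 22
p=2,j=4: s = 22+8 = 30
p=3,j=0: s = 30+0 = 30
p=3,j=1: s = 30+3 = 33
p=3,j=2: s = 33+6 = 39
p=3,j=3: s = 39+9 = 48
p=3,j=4: s = 48+12 = 60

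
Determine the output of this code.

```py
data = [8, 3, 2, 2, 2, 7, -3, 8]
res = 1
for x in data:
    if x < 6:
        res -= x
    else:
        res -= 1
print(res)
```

-8

x=8: not <6, res = 1-1 = 0
x=3: <6, res = 0-3 = -3
x=2: <6, res = (-3)-2 = -5
x=2: <6, res = (-5)-2 = -7
x=2: <6, res = (-7)-2 = -9
x=7: not <6, res = (-9)-1 = -10
x=-3: <6, res = (-10)-(-3) = -7
x=8: not <6, res = (-7)-1 = -8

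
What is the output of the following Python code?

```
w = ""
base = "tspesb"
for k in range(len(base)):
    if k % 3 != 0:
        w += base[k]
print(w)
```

spsb

k=0: skip
k=1: add 's' → 's'
k=2: add 'p' → 'sp'
k=3: skip
k=4: add 's' → 'sps'
k=5: add 'b' → 'spsb'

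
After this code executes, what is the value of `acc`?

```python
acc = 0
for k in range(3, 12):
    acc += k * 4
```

252

k=3: acc = 0+3*4 = 12
k=4: acc = 12+4*4 = 28
k=5: acc = 28+5*4 = 48
k=6: acc = 48+6*4 = 72
k=7: acc = 72+7*4 = 100
k=8: acc = 100+8*4 = 132
k=9: acc = 132+9*4 = 168
k=10: acc = 168+10*4 = 208
k=11: acc = 208+11*4 = 252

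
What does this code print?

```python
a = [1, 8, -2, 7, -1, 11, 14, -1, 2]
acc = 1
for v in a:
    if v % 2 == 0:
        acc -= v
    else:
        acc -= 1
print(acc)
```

v=1: not even, acc = 1-1 = 0
v=8: even, acc = 0-8 = -8
v=-2: even, acc = (-8)-(-2) = -6
v=7: not even, acc = (-6)-1 = -7
v=-1: not even, acc = (-7)-1 = -8
v=11: not even, acc = (-8)-1 = -9
v=14: even, acc = (-9)-14 = -23
v=-1: not even, acc = (-23)-1 = -24
v=2: even, acc = (-24)-2 = -26

-26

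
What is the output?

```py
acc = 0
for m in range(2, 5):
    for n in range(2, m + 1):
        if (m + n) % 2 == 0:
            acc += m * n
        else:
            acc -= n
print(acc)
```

m=2,n=2: even sum, acc = 0+4 = 4
m=3,n=2: odd sum, acc = 4-2 = 2
m=3,n=3: even sum, acc = 2+9 = 11
m=4,n=2: even sum, acc = 11+8 = 19
m=4,n=3: odd sum, acc = 19-3 = 16
m=4,n=4: even sum, acc = 16+16 = 32

32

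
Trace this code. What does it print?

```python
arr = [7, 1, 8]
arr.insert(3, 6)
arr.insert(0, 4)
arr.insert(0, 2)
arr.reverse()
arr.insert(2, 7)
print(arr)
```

insert 6 at 3 → [7, 1, 8, 6]
insert 4 at 0 → [4, 7, 1, 8, 6]
insert 2 at 0 → [2, 4, 7, 1, 8, 6]
reverse → [6, 8, 1, 7, 4, 2]
insert 7 at 2 → [6, 8, 7, 1, 7, 4, 2]

[6, 8, 7, 1, 7, 4, 2]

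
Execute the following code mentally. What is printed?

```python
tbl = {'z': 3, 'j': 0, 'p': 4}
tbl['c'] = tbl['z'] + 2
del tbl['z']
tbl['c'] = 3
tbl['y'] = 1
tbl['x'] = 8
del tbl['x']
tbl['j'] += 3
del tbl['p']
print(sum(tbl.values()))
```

7

tbl['c'] = tbl['z']+2 = 5 → {'z': 3, 'j': 0, 'p': 4, 'c': 5}
del 'z' → {'j': 0, 'p': 4, 'c': 5}
tbl['c'] = 3 → {'j': 0, 'p': 4, 'c': 3}
tbl['y'] = 1 → {'j': 0, 'p': 4, 'c': 3, 'y': 1}
tbl['x'] = 8 → {'j': 0, 'p': 4, 'c': 3, 'y': 1, 'x': 8}
del 'x' → {'j': 0, 'p': 4, 'c': 3, 'y': 1}
tbl['j'] = 0+3 = 3 → {'j': 3, 'p': 4, 'c': 3, 'y': 1}
del 'p' → {'j': 3, 'c': 3, 'y': 1}
sum of values = 7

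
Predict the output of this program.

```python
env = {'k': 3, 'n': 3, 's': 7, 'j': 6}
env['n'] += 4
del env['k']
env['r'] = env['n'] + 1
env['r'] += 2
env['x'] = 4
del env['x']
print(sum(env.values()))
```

30

env['n'] = 3+4 = 7 → {'k': 3, 'n': 7, 's': 7, 'j': 6}
del 'k' → {'n': 7, 's': 7, 'j': 6}
env['r'] = env['n']+1 = 8 → {'n': 7, 's': 7, 'j': 6, 'r': 8}
env['r'] = 8+2 = 10 → {'n': 7, 's': 7, 'j': 6, 'r': 10}
env['x'] = 4 → {'n': 7, 's': 7, 'j': 6, 'r': 10, 'x': 4}
del 'x' → {'n': 7, 's': 7, 'j': 6, 'r': 10}
sum of values = 30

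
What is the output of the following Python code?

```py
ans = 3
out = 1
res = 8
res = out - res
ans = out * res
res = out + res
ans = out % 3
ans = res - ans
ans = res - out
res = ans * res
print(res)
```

42

res = 1-8 = -7
ans = 1*(-7) = -7
res = 1+(-7) = -6
ans = 1%3 = 1
ans = (-6)-1 = -7
ans = (-6)-1 = -7
res = (-7)*(-6) = 42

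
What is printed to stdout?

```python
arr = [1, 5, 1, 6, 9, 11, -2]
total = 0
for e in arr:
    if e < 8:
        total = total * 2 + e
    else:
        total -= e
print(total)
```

30

e=1: <8, total = 0*2+1 = 1
e=5: <8, total = 1*2+5 = 7
e=1: <8, total = 7*2+1 = 15
e=6: <8, total = 15*2+6 = 36
e=9: not <8, total = 36-9 = 27
e=11: not <8, total = 27-11 = 16
e=-2: <8, total = 16*2+(-2) = 30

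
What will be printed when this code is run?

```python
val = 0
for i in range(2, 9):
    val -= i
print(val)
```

i=2: val = 0-2 = -2
i=3: val = (-2)-3 = -5
i=4: val = (-5)-4 = -9
i=5: val = (-9)-5 = -14
i=6: val = (-14)-6 = -20
i=7: val = (-20)-7 = -27
i=8: val = (-27)-8 = -35

-35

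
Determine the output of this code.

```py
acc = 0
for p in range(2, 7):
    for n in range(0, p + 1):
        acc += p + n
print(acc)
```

165

p=2,n=0: acc = 0+2 = 2
p=2,n=1: acc = 2+3 = 5
p=2,n=2: acc = 5+4 = 9
p=3,n=0: acc = 9+3 = 12
p=3,n=1: acc = 12+4 = 16
p=3,n=2: acc = 16+5 = 21
p=3,n=3: acc = 21+6 = 27
p=4,n=0: acc = 27+4 = 31
p=4,n=1: acc = 31+5 = 36
p=4,n=2: acc = 36+6 = 42
p=4,n=3: acc = 42+7 = 49
p=4,n=4: acc = 49+8 = 57
p=5,n=0: acc = 57+5 = 62
p=5,n=1: acc = 62+6 = 68
p=5,n=2: acc = 68+7 = 75
p=5,n=3: acc = 75+8 = 83
p=5,n=4: acc = 83+9 = 92
p=5,n=5: acc = 92+10 = 102
p=6,n=0: acc = 102+6 = 108
p=6,n=1: acc = 108+7 = 115
p=6,n=2: acc = 115+8 = 123
p=6,n=3: acc = 123+9 = 132
p=6,n=4: acc = 132+10 = 142
p=6,n=5: acc = 142+11 = 153
p=6,n=6: acc = 153+12 = 165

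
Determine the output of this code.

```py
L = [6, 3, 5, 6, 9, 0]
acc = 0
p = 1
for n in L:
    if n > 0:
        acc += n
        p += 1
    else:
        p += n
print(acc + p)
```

n=6: >0, acc = 0+6 = 6; p=2
n=3: >0, acc = 6+3 = 9; p=3
n=5: >0, acc = 9+5 = 14; p=4
n=6: >0, acc = 14+6 = 20; p=5
n=9: >0, acc = 20+9 = 29; p=6
n=0: not >0; p=6
acc+p = 29+6 = 35

35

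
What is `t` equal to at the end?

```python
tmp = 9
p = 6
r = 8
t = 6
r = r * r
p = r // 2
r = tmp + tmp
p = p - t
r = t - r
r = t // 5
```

6

r = 8*8 = 64
p = 64//2 = 32
r = 9+9 = 18
p = 32-6 = 26
r = 6-18 = -12
r = 6//5 = 1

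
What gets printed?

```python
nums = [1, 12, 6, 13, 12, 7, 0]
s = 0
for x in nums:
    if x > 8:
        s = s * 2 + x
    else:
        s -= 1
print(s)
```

x=1: not >8, s = 0-1 = -1
x=12: >8, s = (-1)*2+12 = 10
x=6: not >8, s = 10-1 = 9
x=13: >8, s = 9*2+13 = 31
x=12: >8, s = 31*2+12 = 74
x=7: not >8, s = 74-1 = 73
x=0: not >8, s = 73-1 = 72

72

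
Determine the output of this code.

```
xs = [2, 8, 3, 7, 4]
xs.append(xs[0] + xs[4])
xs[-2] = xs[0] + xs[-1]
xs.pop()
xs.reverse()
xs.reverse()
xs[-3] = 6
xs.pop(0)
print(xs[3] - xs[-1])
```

0

append xs[0]+xs[4] = 2+4 = 6 → [2, 8, 3, 7, 4, 6]
xs[-2] = xs[0]+xs[-1] = 2+6 = 8 → [2, 8, 3, 7, 8, 6]
pop() removes 6 → [2, 8, 3, 7, 8]
reverse → [8, 7, 3, 8, 2]
reverse → [2, 8, 3, 7, 8]
xs[-3] = 6 → [2, 8, 6, 7, 8]
pop(0) removes 2 → [8, 6, 7, 8]
xs[3]-xs[-1] = 8-8 = 0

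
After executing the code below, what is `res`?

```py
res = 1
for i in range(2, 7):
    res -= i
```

i=2: res = 1-2 = -1
i=3: res = (-1)-3 = -4
i=4: res = (-4)-4 = -8
i=5: res = (-8)-5 = -13
i=6: res = (-13)-6 = -19

-19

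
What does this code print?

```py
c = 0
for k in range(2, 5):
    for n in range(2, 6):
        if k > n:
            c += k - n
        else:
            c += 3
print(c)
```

31

k=2,n=2: not 2>2, c = 0+3 = 3
k=2,n=3: not 2>3, c = 3+3 = 6
k=2,n=4: not 2>4, c = 6+3 = 9
k=2,n=5: not 2>5, c = 9+3 = 12
k=3,n=2: 3>2, c = 12+1 = 13
k=3,n=3: not 3>3, c = 13+3 = 16
k=3,n=4: not 3>4, c = 16+3 = 19
k=3,n=5: not 3>5, c = 19+3 = 22
k=4,n=2: 4>2, c = 22+2 = 24
k=4,n=3: 4>3, c = 24+1 = 25
k=4,n=4: not 4>4, c = 25+3 = 28
k=4,n=5: not 4>5, c = 28+3 = 31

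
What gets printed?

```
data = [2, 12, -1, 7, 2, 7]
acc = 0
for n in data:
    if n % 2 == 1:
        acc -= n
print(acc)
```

-13

n=2: not odd
n=12: not odd
n=-1: odd, acc = 0-(-1) = 1
n=7: odd, acc = 1-7 = -6
n=2: not odd
n=7: odd, acc = (-6)-7 = -13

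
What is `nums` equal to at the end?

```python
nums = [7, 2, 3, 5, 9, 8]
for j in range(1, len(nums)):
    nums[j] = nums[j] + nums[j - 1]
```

[7, 9, 12, 17, 26, 34]

j=1: nums[1] = 2+7 = 9 → [7, 9, 3, 5, 9, 8]
j=2: nums[2] = 3+9 = 12 → [7, 9, 12, 5, 9, 8]
j=3: nums[3] = 5+12 = 17 → [7, 9, 12, 17, 9, 8]
j=4: nums[4] = 9+17 = 26 → [7, 9, 12, 17, 26, 8]
j=5: nums[5] = 8+26 = 34 → [7, 9, 12, 17, 26, 34]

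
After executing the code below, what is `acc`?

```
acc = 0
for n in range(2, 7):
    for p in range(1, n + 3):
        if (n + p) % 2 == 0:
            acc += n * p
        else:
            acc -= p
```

240

n=2,p=1: odd sum, acc = 0-1 = -1
n=2,p=2: even sum, acc = (-1)+4 = 3
n=2,p=3: odd sum, acc = 3-3 = 0
n=2,p=4: even sum, acc = 0+8 = 8
n=3,p=1: even sum, acc = 8+3 = 11
n=3,p=2: odd sum, acc = 11-2 = 9
n=3,p=3: even sum, acc = 9+9 = 18
n=3,p=4: odd sum, acc = 18-4 = 14
n=3,p=5: even sum, acc = 14+15 = 29
n=4,p=1: odd sum, acc = 29-1 = 28
n=4,p=2: even sum, acc = 28+8 = 36
n=4,p=3: odd sum, acc = 36-3 = 33
n=4,p=4: even sum, acc = 33+16 = 49
n=4,p=5: odd sum, acc = 49-5 = 44
n=4,p=6: even sum, acc = 44+24 = 68
n=5,p=1: even sum, acc = 68+5 = 73
n=5,p=2: odd sum, acc = 73-2 = 71
n=5,p=3: even sum, acc = 71+15 = 86
n=5,p=4: odd sum, acc = 86-4 = 82
n=5,p=5: even sum, acc = 82+25 = 107
n=5,p=6: odd sum, acc = 107-6 = 101
n=5,p=7: even sum, acc = 101+35 = 136
n=6,p=1: odd sum, acc = 136-1 = 135
n=6,p=2: even sum, acc = 135+12 = 147
n=6,p=3: odd sum, acc = 147-3 = 144
n=6,p=4: even sum, acc = 144+24 = 168
n=6,p=5: odd sum, acc = 168-5 = 163
n=6,p=6: even sum, acc = 163+36 = 199
n=6,p=7: odd sum, acc = 199-7 = 192
n=6,p=8: even sum, acc = 192+48 = 240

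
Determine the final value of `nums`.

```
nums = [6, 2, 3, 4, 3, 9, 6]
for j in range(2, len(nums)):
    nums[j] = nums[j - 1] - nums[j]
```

[6, 2, -1, -5, -8, -17, -23]

j=2: nums[2] = 2-3 = -1 → [6, 2, -1, 4, 3, 9, 6]
j=3: nums[3] = (-1)-4 = -5 → [6, 2, -1, -5, 3, 9, 6]
j=4: nums[4] = (-5)-3 = -8 → [6, 2, -1, -5, -8, 9, 6]
j=5: nums[5] = (-8)-9 = -17 → [6, 2, -1, -5, -8, -17, 6]
j=6: nums[6] = (-17)-6 = -23 → [6, 2, -1, -5, -8, -17, -23]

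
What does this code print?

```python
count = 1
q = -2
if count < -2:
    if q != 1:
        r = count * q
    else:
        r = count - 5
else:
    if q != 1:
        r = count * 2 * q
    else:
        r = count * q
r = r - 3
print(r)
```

-7

count=1, q=-2
count < -2 is False; q != 1 is True
→ r = count * 2 * q = -4
r = (-4)-3 = -7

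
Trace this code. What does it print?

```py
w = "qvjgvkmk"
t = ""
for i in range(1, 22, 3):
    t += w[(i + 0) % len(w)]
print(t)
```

vvkjkqg

i=1: add w[1]='v' → 'v'
i=4: add w[4]='v' → 'vv'
i=7: add w[7]='k' → 'vvk'
i=10: add w[2]='j' → 'vvkj'
i=13: add w[5]='k' → 'vvkjk'
i=16: add w[0]='q' → 'vvkjkq'
i=19: add w[3]='g' → 'vvkjkqg'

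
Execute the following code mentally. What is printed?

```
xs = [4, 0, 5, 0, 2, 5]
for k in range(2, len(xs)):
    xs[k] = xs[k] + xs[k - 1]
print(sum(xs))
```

33

k=2: xs[2] = 5+0 = 5 → [4, 0, 5, 0, 2, 5]
k=3: xs[3] = 0+5 = 5 → [4, 0, 5, 5, 2, 5]
k=4: xs[4] = 2+5 = 7 → [4, 0, 5, 5, 7, 5]
k=5: xs[5] = 5+7 = 12 → [4, 0, 5, 5, 7, 12]
sum = 33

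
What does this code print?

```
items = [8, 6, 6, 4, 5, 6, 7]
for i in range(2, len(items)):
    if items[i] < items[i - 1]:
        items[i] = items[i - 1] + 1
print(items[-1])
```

i=2: 6>=6, unchanged → [8, 6, 6, 4, 5, 6, 7]
i=3: 4<6, items[3] = 6+1 = 7 → [8, 6, 6, 7, 5, 6, 7]
i=4: 5<7, items[4] = 7+1 = 8 → [8, 6, 6, 7, 8, 6, 7]
i=5: 6<8, items[5] = 8+1 = 9 → [8, 6, 6, 7, 8, 9, 7]
i=6: 7<9, items[6] = 9+1 = 10 → [8, 6, 6, 7, 8, 9, 10]

10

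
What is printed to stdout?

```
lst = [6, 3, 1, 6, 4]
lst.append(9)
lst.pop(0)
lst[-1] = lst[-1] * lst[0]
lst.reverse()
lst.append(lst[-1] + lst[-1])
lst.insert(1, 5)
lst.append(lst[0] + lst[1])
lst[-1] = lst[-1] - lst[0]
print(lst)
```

append 9 → [6, 3, 1, 6, 4, 9]
pop(0) removes 6 → [3, 1, 6, 4, 9]
lst[-1] = lst[-1]*lst[0] = 9*3 = 27 → [3, 1, 6, 4, 27]
reverse → [27, 4, 6, 1, 3]
append lst[-1]+lst[-1] = 3+3 = 6 → [27, 4, 6, 1, 3, 6]
insert 5 at 1 → [27, 5, 4, 6, 1, 3, 6]
append lst[0]+lst[1] = 27+5 = 32 → [27, 5, 4, 6, 1, 3, 6, 32]
lst[-1] = lst[-1]-lst[0] = 32-27 = 5 → [27, 5, 4, 6, 1, 3, 6, 5]

[27, 5, 4, 6, 1, 3, 6, 5]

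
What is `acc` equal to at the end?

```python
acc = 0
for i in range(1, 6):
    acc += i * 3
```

45

i=1: acc = 0+1*3 = 3
i=2: acc = 3+2*3 = 9
i=3: acc = 9+3*3 = 18
i=4: acc = 18+4*3 = 30
i=5: acc = 30+5*3 = 45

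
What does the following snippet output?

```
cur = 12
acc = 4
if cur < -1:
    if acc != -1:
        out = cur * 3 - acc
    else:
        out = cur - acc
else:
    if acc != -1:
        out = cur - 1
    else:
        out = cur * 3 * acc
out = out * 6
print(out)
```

cur=12, acc=4
cur < -1 is False; acc != -1 is True
→ out = cur - 1 = 11
out = 11*6 = 66

66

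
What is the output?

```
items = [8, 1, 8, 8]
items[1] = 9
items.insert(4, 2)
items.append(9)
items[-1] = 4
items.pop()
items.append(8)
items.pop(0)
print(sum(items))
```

items[1] = 9 → [8, 9, 8, 8]
insert 2 at 4 → [8, 9, 8, 8, 2]
append 9 → [8, 9, 8, 8, 2, 9]
items[-1] = 4 → [8, 9, 8, 8, 2, 4]
pop() removes 4 → [8, 9, 8, 8, 2]
append 8 → [8, 9, 8, 8, 2, 8]
pop(0) removes 8 → [9, 8, 8, 2, 8]
sum = 35

35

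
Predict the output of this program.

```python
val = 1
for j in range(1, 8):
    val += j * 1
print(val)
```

29

j=1: val = 1+1*1 = 2
j=2: val = 2+2*1 = 4
j=3: val = 4+3*1 = 7
j=4: val = 7+4*1 = 11
j=5: val = 11+5*1 = 16
j=6: val = 16+6*1 = 22
j=7: val = 22+7*1 = 29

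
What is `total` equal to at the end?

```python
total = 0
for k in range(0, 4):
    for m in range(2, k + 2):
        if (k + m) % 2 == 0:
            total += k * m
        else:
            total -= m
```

2

k=1,m=2: odd sum, total = 0-2 = -2
k=2,m=2: even sum, total = (-2)+4 = 2
k=2,m=3: odd sum, total = 2-3 = -1
k=3,m=2: odd sum, total = (-1)-2 = -3
k=3,m=3: even sum, total = (-3)+9 = 6
k=3,m=4: odd sum, total = 6-4 = 2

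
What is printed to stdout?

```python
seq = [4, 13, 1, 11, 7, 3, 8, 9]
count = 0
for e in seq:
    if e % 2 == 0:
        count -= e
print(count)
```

-12

e=4: even, count = 0-4 = -4
e=13: not even
e=1: not even
e=11: not even
e=7: not even
e=3: not even
e=8: even, count = (-4)-8 = -12
e=9: not even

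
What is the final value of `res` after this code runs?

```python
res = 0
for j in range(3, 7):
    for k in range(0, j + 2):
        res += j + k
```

196

j=3,k=0: res = 0+3 = 3
j=3,k=1: res = 3+4 = 7
j=3,k=2: res = 7+5 = 12
j=3,k=3: res = 12+6 = 18
j=3,k=4: res = 18+7 = 25
j=4,k=0: res = 25+4 = 29
j=4,k=1: res = 29+5 = 34
j=4,k=2: res = 34+6 = 40
j=4,k=3: res = 40+7 = 47
j=4,k=4: res = 47+8 = 55
j=4,k=5: res = 55+9 = 64
j=5,k=0: res = 64+5 = 69
j=5,k=1: res = 69+6 = 75
j=5,k=2: res = 75+7 = 82
j=5,k=3: res = 82+8 = 90
j=5,k=4: res = 90+9 = 99
j=5,k=5: res = 99+10 = 109
j=5,k=6: res = 109+11 = 120
j=6,k=0: res = 120+6 = 126
j=6,k=1: res = 126+7 = 133
j=6,k=2: res = 133+8 = 141
j=6,k=3: res = 141+9 = 150
j=6,k=4: res = 150+10 = 160
j=6,k=5: res = 160+11 = 171
j=6,k=6: res = 171+12 = 183
j=6,k=7: res = 183+13 = 196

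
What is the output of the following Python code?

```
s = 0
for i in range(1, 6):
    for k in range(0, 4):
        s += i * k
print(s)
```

i=1,k=0: s = 0+0 = 0
i=1,k=1: s = 0+1 = 1
i=1,k=2: s = 1+2 = 3
i=1,k=3: s = 3+3 = 6
i=2,k=0: s = 6+0 = 6
i=2,k=1: s = 6+2 = 8
i=2,k=2: s = 8+4 = 12
i=2,k=3: s = 12+6 = 18
i=3,k=0: s = 18+0 = 18
i=3,k=1: s = 18+3 = 21
i=3,k=2: s = 21+6 = 27
i=3,k=3: s = 27+9 = 36
i=4,k=0: s = 36+0 = 36
i=4,k=1: s = 36+4 = 40
i=4,k=2: s = 40+8 = 48
i=4,k=3: s = 48+12 = 60
i=5,k=0: s = 60+0 = 60
i=5,k=1: s = 60+5 = 65
i=5,k=2: s = 65+10 = 75
i=5,k=3: s = 75+15 = 90

90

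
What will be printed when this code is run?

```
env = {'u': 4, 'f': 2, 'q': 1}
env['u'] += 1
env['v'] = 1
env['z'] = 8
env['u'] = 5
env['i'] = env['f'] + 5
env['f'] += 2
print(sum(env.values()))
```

26

env['u'] = 4+1 = 5 → {'u': 5, 'f': 2, 'q': 1}
env['v'] = 1 → {'u': 5, 'f': 2, 'q': 1, 'v': 1}
env['z'] = 8 → {'u': 5, 'f': 2, 'q': 1, 'v': 1, 'z': 8}
env['u'] = 5 → {'u': 5, 'f': 2, 'q': 1, 'v': 1, 'z': 8}
env['i'] = env['f']+5 = 7 → {'u': 5, 'f': 2, 'q': 1, 'v': 1, 'z': 8, 'i': 7}
env['f'] = 2+2 = 4 → {'u': 5, 'f': 4, 'q': 1, 'v': 1, 'z': 8, 'i': 7}
sum of values = 26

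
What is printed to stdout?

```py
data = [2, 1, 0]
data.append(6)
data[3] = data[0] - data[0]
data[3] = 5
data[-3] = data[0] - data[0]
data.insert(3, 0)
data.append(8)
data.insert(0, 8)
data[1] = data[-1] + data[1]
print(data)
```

append 6 → [2, 1, 0, 6]
data[3] = data[0]-data[0] = 2-2 = 0 → [2, 1, 0, 0]
data[3] = 5 → [2, 1, 0, 5]
data[-3] = data[0]-data[0] = 2-2 = 0 → [2, 0, 0, 5]
insert 0 at 3 → [2, 0, 0, 0, 5]
append 8 → [2, 0, 0, 0, 5, 8]
insert 8 at 0 → [8, 2, 0, 0, 0, 5, 8]
data[1] = data[-1]+data[1] = 8+2 = 10 → [8, 10, 0, 0, 0, 5, 8]

[8, 10, 0, 0, 0, 5, 8]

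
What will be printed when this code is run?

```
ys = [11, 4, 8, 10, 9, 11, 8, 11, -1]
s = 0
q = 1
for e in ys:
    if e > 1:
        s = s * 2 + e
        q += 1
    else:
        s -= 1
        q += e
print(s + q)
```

e=11: >1, s = 0*2+11 = 11; q=2
e=4: >1, s = 11*2+4 = 26; q=3
e=8: >1, s = 26*2+8 = 60; q=4
e=10: >1, s = 60*2+10 = 130; q=5
e=9: >1, s = 130*2+9 = 269; q=6
e=11: >1, s = 269*2+11 = 549; q=7
e=8: >1, s = 549*2+8 = 1106; q=8
e=11: >1, s = 1106*2+11 = 2223; q=9
e=-1: not >1, s = 2223-1 = 2222; q=8
s+q = 2222+8 = 2230

2230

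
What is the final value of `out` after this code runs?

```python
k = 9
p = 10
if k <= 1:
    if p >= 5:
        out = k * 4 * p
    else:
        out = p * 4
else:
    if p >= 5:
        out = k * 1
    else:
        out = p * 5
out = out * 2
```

k=9, p=10
k <= 1 is False; p >= 5 is True
→ out = k * 1 = 9
out = 9*2 = 18

18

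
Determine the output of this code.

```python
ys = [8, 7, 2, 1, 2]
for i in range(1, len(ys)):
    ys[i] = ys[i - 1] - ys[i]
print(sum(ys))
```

2

i=1: ys[1] = 8-7 = 1 → [8, 1, 2, 1, 2]
i=2: ys[2] = 1-2 = -1 → [8, 1, -1, 1, 2]
i=3: ys[3] = (-1)-1 = -2 → [8, 1, -1, -2, 2]
i=4: ys[4] = (-2)-2 = -4 → [8, 1, -1, -2, -4]
sum = 2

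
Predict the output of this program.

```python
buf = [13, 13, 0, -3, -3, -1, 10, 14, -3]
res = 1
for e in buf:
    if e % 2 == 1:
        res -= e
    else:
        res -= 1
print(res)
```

-18

e=13: odd, res = 1-13 = -12
e=13: odd, res = (-12)-13 = -25
e=0: not odd, res = (-25)-1 = -26
e=-3: odd, res = (-26)-(-3) = -23
e=-3: odd, res = (-23)-(-3) = -20
e=-1: odd, res = (-20)-(-1) = -19
e=10: not odd, res = (-19)-1 = -20
e=14: not odd, res = (-20)-1 = -21
e=-3: odd, res = (-21)-(-3) = -18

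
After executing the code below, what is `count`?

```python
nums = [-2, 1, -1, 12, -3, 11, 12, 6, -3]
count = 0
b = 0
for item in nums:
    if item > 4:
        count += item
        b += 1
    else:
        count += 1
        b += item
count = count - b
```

item=-2: not >4, count = 0+1 = 1; b=-2
item=1: not >4, count = 1+1 = 2; b=-1
item=-1: not >4, count = 2+1 = 3; b=-2
item=12: >4, count = 3+12 = 15; b=-1
item=-3: not >4, count = 15+1 = 16; b=-4
item=11: >4, count = 16+11 = 27; b=-3
item=12: >4, count = 27+12 = 39; b=-2
item=6: >4, count = 39+6 = 45; b=-1
item=-3: not >4, count = 45+1 = 46; b=-4
count-b = 46-(-4) = 50

50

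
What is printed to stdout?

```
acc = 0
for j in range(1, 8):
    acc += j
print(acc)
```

28

j=1: acc = 0+1 = 1
j=2: acc = 1+2 = 3
j=3: acc = 3+3 = 6
j=4: acc = 6+4 = 10
j=5: acc = 10+5 = 15
j=6: acc = 15+6 = 21
j=7: acc = 21+7 = 28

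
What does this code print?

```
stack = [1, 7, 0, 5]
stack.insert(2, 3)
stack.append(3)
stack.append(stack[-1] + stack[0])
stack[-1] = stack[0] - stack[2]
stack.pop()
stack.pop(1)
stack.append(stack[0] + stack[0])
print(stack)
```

insert 3 at 2 → [1, 7, 3, 0, 5]
append 3 → [1, 7, 3, 0, 5, 3]
append stack[-1]+stack[0] = 3+1 = 4 → [1, 7, 3, 0, 5, 3, 4]
stack[-1] = stack[0]-stack[2] = 1-3 = -2 → [1, 7, 3, 0, 5, 3, -2]
pop() removes -2 → [1, 7, 3, 0, 5, 3]
pop(1) removes 7 → [1, 3, 0, 5, 3]
append stack[0]+stack[0] = 1+1 = 2 → [1, 3, 0, 5, 3, 2]

[1, 3, 0, 5, 3, 2]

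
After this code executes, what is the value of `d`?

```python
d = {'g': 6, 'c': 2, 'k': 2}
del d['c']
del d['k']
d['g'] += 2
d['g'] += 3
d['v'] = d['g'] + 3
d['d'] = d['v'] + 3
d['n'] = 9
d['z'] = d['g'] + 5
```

del 'c' → {'g': 6, 'k': 2}
del 'k' → {'g': 6}
d['g'] = 6+2 = 8 → {'g': 8}
d['g'] = 8+3 = 11 → {'g': 11}
d['v'] = d['g']+3 = 14 → {'g': 11, 'v': 14}
d['d'] = d['v']+3 = 17 → {'g': 11, 'v': 14, 'd': 17}
d['n'] = 9 → {'g': 11, 'v': 14, 'd': 17, 'n': 9}
d['z'] = d['g']+5 = 16 → {'g': 11, 'v': 14, 'd': 17, 'n': 9, 'z': 16}

{'g': 11, 'v': 14, 'd': 17, 'n': 9, 'z': 16}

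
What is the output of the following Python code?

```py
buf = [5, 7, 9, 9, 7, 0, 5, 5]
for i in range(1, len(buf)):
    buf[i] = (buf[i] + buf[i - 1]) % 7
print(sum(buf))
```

i=1: buf[1] = (7+5)%7 = 5 → [5, 5, 9, 9, 7, 0, 5, 5]
i=2: buf[2] = (9+5)%7 = 0 → [5, 5, 0, 9, 7, 0, 5, 5]
i=3: buf[3] = (9+0)%7 = 2 → [5, 5, 0, 2, 7, 0, 5, 5]
i=4: buf[4] = (7+2)%7 = 2 → [5, 5, 0, 2, 2, 0, 5, 5]
i=5: buf[5] = (0+2)%7 = 2 → [5, 5, 0, 2, 2, 2, 5, 5]
i=6: buf[6] = (5+2)%7 = 0 → [5, 5, 0, 2, 2, 2, 0, 5]
i=7: buf[7] = (5+0)%7 = 5 → [5, 5, 0, 2, 2, 2, 0, 5]
sum = 21

21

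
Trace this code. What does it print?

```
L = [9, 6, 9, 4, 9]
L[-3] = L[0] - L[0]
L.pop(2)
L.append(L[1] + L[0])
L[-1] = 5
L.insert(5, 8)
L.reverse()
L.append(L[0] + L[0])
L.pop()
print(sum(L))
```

L[-3] = L[0]-L[0] = 9-9 = 0 → [9, 6, 0, 4, 9]
pop(2) removes 0 → [9, 6, 4, 9]
append L[1]+L[0] = 6+9 = 15 → [9, 6, 4, 9, 15]
L[-1] = 5 → [9, 6, 4, 9, 5]
insert 8 at 5 → [9, 6, 4, 9, 5, 8]
reverse → [8, 5, 9, 4, 6, 9]
append L[0]+L[0] = 8+8 = 16 → [8, 5, 9, 4, 6, 9, 16]
pop() removes 16 → [8, 5, 9, 4, 6, 9]
sum = 41

41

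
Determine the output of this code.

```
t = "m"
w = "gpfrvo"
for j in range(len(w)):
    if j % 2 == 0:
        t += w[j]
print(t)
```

mgfv

j=0: add 'g' → 'mg'
j=1: skip
j=2: add 'f' → 'mgf'
j=3: skip
j=4: add 'v' → 'mgfv'
j=5: skip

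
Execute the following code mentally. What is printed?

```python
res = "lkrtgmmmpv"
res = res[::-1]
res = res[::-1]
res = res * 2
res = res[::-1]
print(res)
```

vpmmmgtrklvpmmmgtrkl

reverse → 'vpmmmgtrkl'
reverse → 'lkrtgmmmpv'
repeat ×2 → 'lkrtgmmmpvlkrtgmmmpv'
reverse → 'vpmmmgtrklvpmmmgtrkl'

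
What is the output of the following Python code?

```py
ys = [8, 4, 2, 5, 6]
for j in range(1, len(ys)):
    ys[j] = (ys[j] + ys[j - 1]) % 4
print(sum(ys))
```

14

j=1: ys[1] = (4+8)%4 = 0 → [8, 0, 2, 5, 6]
j=2: ys[2] = (2+0)%4 = 2 → [8, 0, 2, 5, 6]
j=3: ys[3] = (5+2)%4 = 3 → [8, 0, 2, 3, 6]
j=4: ys[4] = (6+3)%4 = 1 → [8, 0, 2, 3, 1]
sum = 14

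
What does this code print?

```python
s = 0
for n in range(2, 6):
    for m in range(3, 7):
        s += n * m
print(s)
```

252

n=2,m=3: s = 0+6 = 6
n=2,m=4: s = 6+8 = 14
n=2,m=5: s = 14+10 = 24
n=2,m=6: s = 24+12 = 36
n=3,m=3: s = 36+9 = 45
n=3,m=4: s = 45+12 = 57
n=3,m=5: s = 57+15 = 72
n=3,m=6: s = 72+18 = 90
n=4,m=3: s = 90+12 = 102
n=4,m=4: s = 102+16 = 118
n=4,m=5: s = 118+20 = 138
n=4,m=6: s = 138+24 = 162
n=5,m=3: s = 162+15 = 177
n=5,m=4: s = 177+20 = 197
n=5,m=5: s = 197+25 = 222
n=5,m=6: s = 222+30 = 252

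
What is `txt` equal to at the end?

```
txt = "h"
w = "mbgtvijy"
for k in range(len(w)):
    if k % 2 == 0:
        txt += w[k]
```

k=0: add 'm' → 'hm'
k=1: skip
k=2: add 'g' → 'hmg'
k=3: skip
k=4: add 'v' → 'hmgv'
k=5: skip
k=6: add 'j' → 'hmgvj'
k=7: skip

'hmgvj'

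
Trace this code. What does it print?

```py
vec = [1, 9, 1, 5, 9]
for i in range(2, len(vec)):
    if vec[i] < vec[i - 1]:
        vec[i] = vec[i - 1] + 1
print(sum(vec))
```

i=2: 1<9, vec[2] = 9+1 = 10 → [1, 9, 10, 5, 9]
i=3: 5<10, vec[3] = 10+1 = 11 → [1, 9, 10, 11, 9]
i=4: 9<11, vec[4] = 11+1 = 12 → [1, 9, 10, 11, 12]
sum = 43

43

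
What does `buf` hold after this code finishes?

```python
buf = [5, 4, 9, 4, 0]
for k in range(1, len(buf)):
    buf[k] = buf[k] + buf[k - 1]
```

[5, 9, 18, 22, 22]

k=1: buf[1] = 4+5 = 9 → [5, 9, 9, 4, 0]
k=2: buf[2] = 9+9 = 18 → [5, 9, 18, 4, 0]
k=3: buf[3] = 4+18 = 22 → [5, 9, 18, 22, 0]
k=4: buf[4] = 0+22 = 22 → [5, 9, 18, 22, 22]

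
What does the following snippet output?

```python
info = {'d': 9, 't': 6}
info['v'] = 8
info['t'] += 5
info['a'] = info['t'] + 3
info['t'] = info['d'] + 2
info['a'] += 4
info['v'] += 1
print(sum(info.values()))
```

info['v'] = 8 → {'d': 9, 't': 6, 'v': 8}
info['t'] = 6+5 = 11 → {'d': 9, 't': 11, 'v': 8}
info['a'] = info['t']+3 = 14 → {'d': 9, 't': 11, 'v': 8, 'a': 14}
info['t'] = info['d']+2 = 11 → {'d': 9, 't': 11, 'v': 8, 'a': 14}
info['a'] = 14+4 = 18 → {'d': 9, 't': 11, 'v': 8, 'a': 18}
info['v'] = 8+1 = 9 → {'d': 9, 't': 11, 'v': 9, 'a': 18}
sum of values = 47

47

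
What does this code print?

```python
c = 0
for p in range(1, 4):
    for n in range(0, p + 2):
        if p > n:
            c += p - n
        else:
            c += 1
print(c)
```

16

p=1,n=0: 1>0, c = 0+1 = 1
p=1,n=1: not 1>1, c = 1+1 = 2
p=1,n=2: not 1>2, c = 2+1 = 3
p=2,n=0: 2>0, c = 3+2 = 5
p=2,n=1: 2>1, c = 5+1 = 6
p=2,n=2: not 2>2, c = 6+1 = 7
p=2,n=3: not 2>3, c = 7+1 = 8
p=3,n=0: 3>0, c = 8+3 = 11
p=3,n=1: 3>1, c = 11+2 = 13
p=3,n=2: 3>2, c = 13+1 = 14
p=3,n=3: not 3>3, c = 14+1 = 15
p=3,n=4: not 3>4, c = 15+1 = 16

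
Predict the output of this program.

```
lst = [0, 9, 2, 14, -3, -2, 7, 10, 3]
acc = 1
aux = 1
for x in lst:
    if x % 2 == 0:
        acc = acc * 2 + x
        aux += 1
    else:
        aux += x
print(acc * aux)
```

2420

x=0: even, acc = 1*2+0 = 2; aux=2
x=9: not even; aux=11
x=2: even, acc = 2*2+2 = 6; aux=12
x=14: even, acc = 6*2+14 = 26; aux=13
x=-3: not even; aux=10
x=-2: even, acc = 26*2+(-2) = 50; aux=11
x=7: not even; aux=18
x=10: even, acc = 50*2+10 = 110; aux=19
x=3: not even; aux=22
acc*aux = 110*22 = 2420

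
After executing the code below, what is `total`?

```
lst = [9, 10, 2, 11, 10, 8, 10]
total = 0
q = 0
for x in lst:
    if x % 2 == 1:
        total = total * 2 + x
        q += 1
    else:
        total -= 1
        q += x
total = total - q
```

x=9: odd, total = 0*2+9 = 9; q=1
x=10: not odd, total = 9-1 = 8; q=11
x=2: not odd, total = 8-1 = 7; q=13
x=11: odd, total = 7*2+11 = 25; q=14
x=10: not odd, total = 25-1 = 24; q=24
x=8: not odd, total = 24-1 = 23; q=32
x=10: not odd, total = 23-1 = 22; q=42
total-q = 22-42 = -20

-20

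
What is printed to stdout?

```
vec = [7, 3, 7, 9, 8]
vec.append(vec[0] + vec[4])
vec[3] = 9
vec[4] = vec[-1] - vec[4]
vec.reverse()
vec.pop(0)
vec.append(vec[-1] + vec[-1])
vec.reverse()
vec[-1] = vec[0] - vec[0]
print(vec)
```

append vec[0]+vec[4] = 7+8 = 15 → [7, 3, 7, 9, 8, 15]
vec[3] = 9 → [7, 3, 7, 9, 8, 15]
vec[4] = vec[-1]-vec[4] = 15-8 = 7 → [7, 3, 7, 9, 7, 15]
reverse → [15, 7, 9, 7, 3, 7]
pop(0) removes 15 → [7, 9, 7, 3, 7]
append vec[-1]+vec[-1] = 7+7 = 14 → [7, 9, 7, 3, 7, 14]
reverse → [14, 7, 3, 7, 9, 7]
vec[-1] = vec[0]-vec[0] = 14-14 = 0 → [14, 7, 3, 7, 9, 0]

[14, 7, 3, 7, 9, 0]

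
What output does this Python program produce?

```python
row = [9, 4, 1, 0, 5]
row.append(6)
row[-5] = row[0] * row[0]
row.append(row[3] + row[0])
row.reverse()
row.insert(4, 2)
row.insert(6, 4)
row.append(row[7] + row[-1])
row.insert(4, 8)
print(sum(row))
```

215

append 6 → [9, 4, 1, 0, 5, 6]
row[-5] = row[0]*row[0] = 9*9 = 81 → [9, 81, 1, 0, 5, 6]
append row[3]+row[0] = 0+9 = 9 → [9, 81, 1, 0, 5, 6, 9]
reverse → [9, 6, 5, 0, 1, 81, 9]
insert 2 at 4 → [9, 6, 5, 0, 2, 1, 81, 9]
insert 4 at 6 → [9, 6, 5, 0, 2, 1, 4, 81, 9]
append row[7]+row[-1] = 81+9 = 90 → [9, 6, 5, 0, 2, 1, 4, 81, 9, 90]
insert 8 at 4 → [9, 6, 5, 0, 8, 2, 1, 4, 81, 9, 90]
sum = 215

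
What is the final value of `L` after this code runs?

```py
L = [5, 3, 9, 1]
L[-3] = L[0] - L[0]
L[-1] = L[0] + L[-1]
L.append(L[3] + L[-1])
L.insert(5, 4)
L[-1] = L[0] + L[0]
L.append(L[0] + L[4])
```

[5, 0, 9, 6, 12, 10, 17]

L[-3] = L[0]-L[0] = 5-5 = 0 → [5, 0, 9, 1]
L[-1] = L[0]+L[-1] = 5+1 = 6 → [5, 0, 9, 6]
append L[3]+L[-1] = 6+6 = 12 → [5, 0, 9, 6, 12]
insert 4 at 5 → [5, 0, 9, 6, 12, 4]
L[-1] = L[0]+L[0] = 5+5 = 10 → [5, 0, 9, 6, 12, 10]
append L[0]+L[4] = 5+12 = 17 → [5, 0, 9, 6, 12, 10, 17]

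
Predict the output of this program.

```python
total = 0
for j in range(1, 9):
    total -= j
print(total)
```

j=1: total = 0-1 = -1
j=2: total = (-1)-2 = -3
j=3: total = (-3)-3 = -6
j=4: total = (-6)-4 = -10
j=5: total = (-10)-5 = -15
j=6: total = (-15)-6 = -21
j=7: total = (-21)-7 = -28
j=8: total = (-28)-8 = -36

-36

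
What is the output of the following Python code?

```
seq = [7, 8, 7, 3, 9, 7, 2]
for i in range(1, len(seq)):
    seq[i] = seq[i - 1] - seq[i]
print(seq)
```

[7, -1, -8, -11, -20, -27, -29]

i=1: seq[1] = 7-8 = -1 → [7, -1, 7, 3, 9, 7, 2]
i=2: seq[2] = (-1)-7 = -8 → [7, -1, -8, 3, 9, 7, 2]
i=3: seq[3] = (-8)-3 = -11 → [7, -1, -8, -11, 9, 7, 2]
i=4: seq[4] = (-11)-9 = -20 → [7, -1, -8, -11, -20, 7, 2]
i=5: seq[5] = (-20)-7 = -27 → [7, -1, -8, -11, -20, -27, 2]
i=6: seq[6] = (-27)-2 = -29 → [7, -1, -8, -11, -20, -27, -29]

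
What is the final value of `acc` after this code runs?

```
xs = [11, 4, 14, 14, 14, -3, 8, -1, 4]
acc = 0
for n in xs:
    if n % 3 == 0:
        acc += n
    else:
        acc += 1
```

n=11: not %3==0, acc = 0+1 = 1
n=4: not %3==0, acc = 1+1 = 2
n=14: not %3==0, acc = 2+1 = 3
n=14: not %3==0, acc = 3+1 = 4
n=14: not %3==0, acc = 4+1 = 5
n=-3: %3==0, acc = 5+(-3) = 2
n=8: not %3==0, acc = 2+1 = 3
n=-1: not %3==0, acc = 3+1 = 4
n=4: not %3==0, acc = 4+1 = 5

5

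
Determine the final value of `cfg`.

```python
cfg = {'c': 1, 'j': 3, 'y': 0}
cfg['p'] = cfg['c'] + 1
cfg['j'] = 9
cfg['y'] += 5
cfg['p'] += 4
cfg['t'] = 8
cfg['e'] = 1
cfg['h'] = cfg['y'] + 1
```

cfg['p'] = cfg['c']+1 = 2 → {'c': 1, 'j': 3, 'y': 0, 'p': 2}
cfg['j'] = 9 → {'c': 1, 'j': 9, 'y': 0, 'p': 2}
cfg['y'] = 0+5 = 5 → {'c': 1, 'j': 9, 'y': 5, 'p': 2}
cfg['p'] = 2+4 = 6 → {'c': 1, 'j': 9, 'y': 5, 'p': 6}
cfg['t'] = 8 → {'c': 1, 'j': 9, 'y': 5, 'p': 6, 't': 8}
cfg['e'] = 1 → {'c': 1, 'j': 9, 'y': 5, 'p': 6, 't': 8, 'e': 1}
cfg['h'] = cfg['y']+1 = 6 → {'c': 1, 'j': 9, 'y': 5, 'p': 6, 't': 8, 'e': 1, 'h': 6}

{'c': 1, 'j': 9, 'y': 5, 'p': 6, 't': 8, 'e': 1, 'h': 6}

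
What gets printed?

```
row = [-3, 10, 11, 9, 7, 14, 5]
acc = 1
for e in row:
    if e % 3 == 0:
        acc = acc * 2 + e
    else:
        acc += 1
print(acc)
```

14

e=-3: %3==0, acc = 1*2+(-3) = -1
e=10: not %3==0, acc = (-1)+1 = 0
e=11: not %3==0, acc = 0+1 = 1
e=9: %3==0, acc = 1*2+9 = 11
e=7: not %3==0, acc = 11+1 = 12
e=14: not %3==0, acc = 12+1 = 13
e=5: not %3==0, acc = 13+1 = 14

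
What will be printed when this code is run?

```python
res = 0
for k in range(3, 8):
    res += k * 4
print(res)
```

k=3: res = 0+3*4 = 12
k=4: res = 12+4*4 = 28
k=5: res = 28+5*4 = 48
k=6: res = 48+6*4 = 72
k=7: res = 72+7*4 = 100

100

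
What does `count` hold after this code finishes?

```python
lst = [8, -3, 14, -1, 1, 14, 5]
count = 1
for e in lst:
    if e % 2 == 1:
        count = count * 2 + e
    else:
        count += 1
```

e=8: not odd, count = 1+1 = 2
e=-3: odd, count = 2*2+(-3) = 1
e=14: not odd, count = 1+1 = 2
e=-1: odd, count = 2*2+(-1) = 3
e=1: odd, count = 3*2+1 = 7
e=14: not odd, count = 7+1 = 8
e=5: odd, count = 8*2+5 = 21

21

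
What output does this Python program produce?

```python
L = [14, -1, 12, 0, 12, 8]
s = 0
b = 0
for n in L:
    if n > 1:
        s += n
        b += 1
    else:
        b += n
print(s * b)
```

138

n=14: >1, s = 0+14 = 14; b=1
n=-1: not >1; b=0
n=12: >1, s = 14+12 = 26; b=1
n=0: not >1; b=1
n=12: >1, s = 26+12 = 38; b=2
n=8: >1, s = 38+8 = 46; b=3
s*b = 46*3 = 138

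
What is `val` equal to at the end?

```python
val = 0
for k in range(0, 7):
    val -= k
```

k=0: val = 0-0 = 0
k=1: val = 0-1 = -1
k=2: val = (-1)-2 = -3
k=3: val = (-3)-3 = -6
k=4: val = (-6)-4 = -10
k=5: val = (-10)-5 = -15
k=6: val = (-15)-6 = -21

-21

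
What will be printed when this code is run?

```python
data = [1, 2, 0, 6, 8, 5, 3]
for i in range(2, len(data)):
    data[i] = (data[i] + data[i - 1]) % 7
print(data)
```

[1, 2, 2, 1, 2, 0, 3]

i=2: data[2] = (0+2)%7 = 2 → [1, 2, 2, 6, 8, 5, 3]
i=3: data[3] = (6+2)%7 = 1 → [1, 2, 2, 1, 8, 5, 3]
i=4: data[4] = (8+1)%7 = 2 → [1, 2, 2, 1, 2, 5, 3]
i=5: data[5] = (5+2)%7 = 0 → [1, 2, 2, 1, 2, 0, 3]
i=6: data[6] = (3+0)%7 = 3 → [1, 2, 2, 1, 2, 0, 3]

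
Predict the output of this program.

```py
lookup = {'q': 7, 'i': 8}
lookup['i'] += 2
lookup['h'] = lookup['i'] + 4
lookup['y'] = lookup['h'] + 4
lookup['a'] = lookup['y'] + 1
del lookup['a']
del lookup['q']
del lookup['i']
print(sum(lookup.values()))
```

32

lookup['i'] = 8+2 = 10 → {'q': 7, 'i': 10}
lookup['h'] = lookup['i']+4 = 14 → {'q': 7, 'i': 10, 'h': 14}
lookup['y'] = lookup['h']+4 = 18 → {'q': 7, 'i': 10, 'h': 14, 'y': 18}
lookup['a'] = lookup['y']+1 = 19 → {'q': 7, 'i': 10, 'h': 14, 'y': 18, 'a': 19}
del 'a' → {'q': 7, 'i': 10, 'h': 14, 'y': 18}
del 'q' → {'i': 10, 'h': 14, 'y': 18}
del 'i' → {'h': 14, 'y': 18}
sum of values = 32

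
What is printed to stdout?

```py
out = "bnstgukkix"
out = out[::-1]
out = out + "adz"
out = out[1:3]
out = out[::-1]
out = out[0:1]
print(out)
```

reverse → 'xikkugtsnb'
+ 'adz' → 'xikkugtsnbadz'
slice [1:3] → 'ik'
reverse → 'ki'
slice [0:1] → 'k'

k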